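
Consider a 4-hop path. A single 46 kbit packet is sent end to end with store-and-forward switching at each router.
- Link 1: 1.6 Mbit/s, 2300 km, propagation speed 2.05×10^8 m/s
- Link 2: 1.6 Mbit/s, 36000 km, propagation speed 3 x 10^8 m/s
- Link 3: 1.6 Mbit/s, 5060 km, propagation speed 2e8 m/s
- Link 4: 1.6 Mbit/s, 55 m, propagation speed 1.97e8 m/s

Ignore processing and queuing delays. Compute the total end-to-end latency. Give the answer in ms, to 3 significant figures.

L = 46000 bits.
Transmission delay per hop = L/R = 46000/1600000 = 28.75 ms; 4 hops → 115 ms.
Propagation delays (d/s per hop): 11.2195, 120, 25.3, 0.000279188 ms; sum = 156.52 ms.
End-to-end = 272 ms.

272 ms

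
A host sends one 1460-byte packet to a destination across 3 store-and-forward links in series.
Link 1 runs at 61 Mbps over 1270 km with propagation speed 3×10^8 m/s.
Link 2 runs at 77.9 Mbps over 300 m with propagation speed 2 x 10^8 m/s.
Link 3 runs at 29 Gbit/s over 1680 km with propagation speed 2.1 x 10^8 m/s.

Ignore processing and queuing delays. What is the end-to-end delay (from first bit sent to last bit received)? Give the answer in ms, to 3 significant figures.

L = 1460 × 8 = 11680 bits.
Transmission delays (L/R per hop): 0.191475, 0.149936, 0.000402759 ms; sum = 0.341814 ms.
Propagation delays (d/s per hop): 4.23333, 0.0015, 8 ms; sum = 12.2348 ms.
End-to-end = 12.6 ms.

12.6 ms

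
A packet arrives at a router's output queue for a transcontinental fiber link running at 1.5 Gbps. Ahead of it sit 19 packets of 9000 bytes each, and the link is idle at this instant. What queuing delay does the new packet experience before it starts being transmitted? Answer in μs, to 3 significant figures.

Each queued packet: L/R = 72000/1500000000 = 48 μs.
19 queued → 912 μs.
Queuing delay = 912 μs.

912 μs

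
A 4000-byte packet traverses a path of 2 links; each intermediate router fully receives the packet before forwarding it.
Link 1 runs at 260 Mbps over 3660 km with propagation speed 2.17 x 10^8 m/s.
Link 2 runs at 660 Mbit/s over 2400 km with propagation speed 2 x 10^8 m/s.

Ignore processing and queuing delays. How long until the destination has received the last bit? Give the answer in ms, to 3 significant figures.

29.0 ms

L = 4000 × 8 = 32000 bits.
Transmission delays (L/R per hop): 0.123077, 0.0484848 ms; sum = 0.171562 ms.
Propagation delays (d/s per hop): 16.8664, 12 ms; sum = 28.8664 ms.
End-to-end = 29.0 ms.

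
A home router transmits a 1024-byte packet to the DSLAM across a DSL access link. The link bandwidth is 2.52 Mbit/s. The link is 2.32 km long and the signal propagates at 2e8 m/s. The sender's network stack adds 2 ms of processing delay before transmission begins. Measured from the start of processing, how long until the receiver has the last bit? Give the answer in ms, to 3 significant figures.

L = 1024 × 8 = 8192 bits.
Transmission delay = L/R = 8192 / 2520000 = 3.25079 ms.
Propagation delay = d/s = 2320 m / 200000000 m/s = 0.0116 ms.
Plus processing delay 2 ms = 2 ms.
Total = 5.26 ms.

5.26 ms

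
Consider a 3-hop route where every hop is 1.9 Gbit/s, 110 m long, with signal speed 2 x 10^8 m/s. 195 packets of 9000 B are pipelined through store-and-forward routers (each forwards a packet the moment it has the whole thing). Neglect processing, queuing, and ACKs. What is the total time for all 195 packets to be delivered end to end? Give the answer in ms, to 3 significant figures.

Per-hop transmission t_tx = L/R = 72000/1900000000 = 0.0378947 ms.
Per-hop propagation t_prop = 110/200000000 = 0.00055 ms.
Pipeline fill: first packet needs 3·t_tx to clear all hops; remaining 194 packets each add one t_tx.
Total = (3+195-1)·t_tx + 3·t_prop = 197·0.0378947 + 3·0.00055 = 7.47 ms.

7.47 ms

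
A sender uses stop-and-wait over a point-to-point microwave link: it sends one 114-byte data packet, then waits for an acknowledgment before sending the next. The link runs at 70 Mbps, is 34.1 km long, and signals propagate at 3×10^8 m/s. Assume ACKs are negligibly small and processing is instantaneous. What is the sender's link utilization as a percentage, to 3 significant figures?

5.42 %

t_tx = L/R = 912/70000000 = 1.30286e-05 s.
t_prop = 34100/300000000 = 0.000113667 s; RTT = 0.000227333 s.
Cycle = t_tx + RTT = 0.000240362 s.
Utilization = t_tx / cycle = 1.30286e-05/0.000240362 = 5.42 %.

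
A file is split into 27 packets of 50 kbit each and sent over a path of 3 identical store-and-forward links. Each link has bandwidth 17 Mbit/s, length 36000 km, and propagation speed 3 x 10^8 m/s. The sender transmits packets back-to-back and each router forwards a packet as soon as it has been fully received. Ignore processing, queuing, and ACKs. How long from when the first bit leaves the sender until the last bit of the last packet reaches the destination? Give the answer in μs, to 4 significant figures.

445300 μs

Per-hop transmission t_tx = L/R = 50000/17000000 = 2941.18 μs.
Per-hop propagation t_prop = 36000000/300000000 = 120000 μs.
Pipeline fill: first packet needs 3·t_tx to clear all hops; remaining 26 packets each add one t_tx.
Total = (3+27-1)·t_tx + 3·t_prop = 29·2941.18 + 3·120000 = 445300 μs.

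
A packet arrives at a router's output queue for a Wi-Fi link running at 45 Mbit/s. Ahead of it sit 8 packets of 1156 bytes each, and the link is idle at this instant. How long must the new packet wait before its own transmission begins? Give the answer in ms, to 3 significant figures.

Each queued packet: L/R = 9248/45000000 = 0.205511 ms.
8 queued → 1.64409 ms.
Queuing delay = 1.64 ms.

1.64 ms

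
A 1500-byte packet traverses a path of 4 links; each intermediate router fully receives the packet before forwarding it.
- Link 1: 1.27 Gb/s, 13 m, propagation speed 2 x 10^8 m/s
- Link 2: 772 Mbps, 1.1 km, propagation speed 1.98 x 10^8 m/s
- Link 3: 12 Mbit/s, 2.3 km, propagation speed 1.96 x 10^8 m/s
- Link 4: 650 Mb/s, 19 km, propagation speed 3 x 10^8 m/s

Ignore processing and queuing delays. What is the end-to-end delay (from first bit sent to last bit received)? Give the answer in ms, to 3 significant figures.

L = 1500 × 8 = 12000 bits.
Transmission delays (L/R per hop): 0.00944882, 0.015544, 1, 0.0184615 ms; sum = 1.04345 ms.
Propagation delays (d/s per hop): 6.5e-05, 0.00555556, 0.0117347, 0.0633333 ms; sum = 0.0806886 ms.
End-to-end = 1.12 ms.

1.12 ms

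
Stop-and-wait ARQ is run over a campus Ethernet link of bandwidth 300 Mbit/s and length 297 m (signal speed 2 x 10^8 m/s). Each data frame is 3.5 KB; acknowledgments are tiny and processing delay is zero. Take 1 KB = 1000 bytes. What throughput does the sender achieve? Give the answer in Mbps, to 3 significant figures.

291 Mbps

t_tx = L/R = 28000/300000000 = 9.33333e-05 s.
t_prop = 297/200000000 = 1.485e-06 s; RTT = 2.97e-06 s.
Cycle = t_tx + RTT = 9.63033e-05 s.
Throughput = L / cycle = 28000 / 9.63033e-05 = 291 Mbps.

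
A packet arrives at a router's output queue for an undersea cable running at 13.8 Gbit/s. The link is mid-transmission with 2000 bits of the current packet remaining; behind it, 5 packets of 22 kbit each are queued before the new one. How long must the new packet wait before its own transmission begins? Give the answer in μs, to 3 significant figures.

8.12 μs

Each queued packet: L/R = 22000/13800000000 = 1.5942 μs.
5 queued → 7.97101 μs.
Plus remaining 2000 bits of current packet: 0.144928 μs.
Queuing delay = 8.12 μs.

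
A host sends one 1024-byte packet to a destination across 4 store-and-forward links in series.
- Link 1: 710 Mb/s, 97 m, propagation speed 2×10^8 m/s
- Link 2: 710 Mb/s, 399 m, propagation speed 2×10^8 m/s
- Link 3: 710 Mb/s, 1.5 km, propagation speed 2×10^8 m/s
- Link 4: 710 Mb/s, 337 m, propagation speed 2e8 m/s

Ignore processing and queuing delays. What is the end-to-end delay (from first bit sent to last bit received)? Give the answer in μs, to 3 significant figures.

L = 1024 × 8 = 8192 bits.
Transmission delay per hop = L/R = 8192/710000000 = 11.538 μs; 4 hops → 46.1521 μs.
Propagation delays (d/s per hop): 0.485, 1.995, 7.5, 1.685 μs; sum = 11.665 μs.
End-to-end = 57.8 μs.

57.8 μs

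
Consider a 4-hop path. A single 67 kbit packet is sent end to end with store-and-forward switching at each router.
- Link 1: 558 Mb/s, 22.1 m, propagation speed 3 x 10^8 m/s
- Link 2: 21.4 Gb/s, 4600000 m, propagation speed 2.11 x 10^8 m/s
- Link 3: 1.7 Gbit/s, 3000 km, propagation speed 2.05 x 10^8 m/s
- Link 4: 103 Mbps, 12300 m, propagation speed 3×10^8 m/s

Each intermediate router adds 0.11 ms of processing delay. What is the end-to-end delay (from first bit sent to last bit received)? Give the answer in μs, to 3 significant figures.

L = 67000 bits.
Transmission delays (L/R per hop): 120.072, 3.13084, 39.4118, 650.485 μs; sum = 813.1 μs.
Propagation delays (d/s per hop): 0.0736667, 21800.9, 14634.1, 41 μs; sum = 36476.2 μs.
Processing at 3 router(s): 3 × 0.11 ms = 330 μs.
End-to-end = 37600 μs.

37600 μs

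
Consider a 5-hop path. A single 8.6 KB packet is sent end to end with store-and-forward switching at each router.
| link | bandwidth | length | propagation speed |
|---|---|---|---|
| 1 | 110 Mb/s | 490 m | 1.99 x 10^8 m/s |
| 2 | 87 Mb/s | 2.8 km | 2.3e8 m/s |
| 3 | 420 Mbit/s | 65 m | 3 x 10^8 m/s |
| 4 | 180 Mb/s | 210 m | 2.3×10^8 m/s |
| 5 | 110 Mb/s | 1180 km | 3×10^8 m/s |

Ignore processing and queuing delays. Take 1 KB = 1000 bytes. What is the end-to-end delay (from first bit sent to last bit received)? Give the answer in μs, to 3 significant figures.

L = 68800 bits.
Transmission delays (L/R per hop): 625.455, 790.805, 163.81, 382.222, 625.455 μs; sum = 2587.75 μs.
Propagation delays (d/s per hop): 2.46231, 12.1739, 0.216667, 0.913043, 3933.33 μs; sum = 3949.1 μs.
End-to-end = 6540 μs.

6540 μs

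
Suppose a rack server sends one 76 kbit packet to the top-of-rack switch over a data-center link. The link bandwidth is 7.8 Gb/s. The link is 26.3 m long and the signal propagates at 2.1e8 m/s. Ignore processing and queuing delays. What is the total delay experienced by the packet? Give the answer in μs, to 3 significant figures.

L = 76000 bits.
Transmission delay = L/R = 76000 / 7800000000 = 9.74359 μs.
Propagation delay = d/s = 26.3 m / 210000000 m/s = 0.125238 μs.
Total = 9.87 μs.

9.87 μs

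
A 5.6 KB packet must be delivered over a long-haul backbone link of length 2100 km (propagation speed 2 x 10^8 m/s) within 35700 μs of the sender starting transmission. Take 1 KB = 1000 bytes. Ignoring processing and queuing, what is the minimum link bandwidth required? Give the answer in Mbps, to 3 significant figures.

1.78 Mbps

L = 44800 bits.
Propagation delay = 2100000 / 200000000 = 10500 μs.
Transmission budget = 35700 − 10500 = 25200 μs.
R ≥ L / t_tx = 44800 bits / 0.0252 s = 1.78 Mbps.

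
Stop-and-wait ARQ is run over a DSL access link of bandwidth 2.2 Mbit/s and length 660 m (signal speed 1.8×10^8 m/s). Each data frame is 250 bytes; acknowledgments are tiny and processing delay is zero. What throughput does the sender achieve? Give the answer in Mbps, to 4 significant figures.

2.182 Mbps

t_tx = L/R = 2000/2200000 = 0.000909091 s.
t_prop = 660/180000000 = 3.66667e-06 s; RTT = 7.33333e-06 s.
Cycle = t_tx + RTT = 0.000916424 s.
Throughput = L / cycle = 2000 / 0.000916424 = 2.182 Mbps.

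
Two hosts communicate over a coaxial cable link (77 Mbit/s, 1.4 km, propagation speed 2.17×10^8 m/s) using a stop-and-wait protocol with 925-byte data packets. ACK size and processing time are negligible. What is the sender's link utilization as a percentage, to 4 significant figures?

t_tx = L/R = 7400/77000000 = 9.61039e-05 s.
t_prop = 1400/217000000 = 6.45161e-06 s; RTT = 1.29032e-05 s.
Cycle = t_tx + RTT = 0.000109007 s.
Utilization = t_tx / cycle = 9.61039e-05/0.000109007 = 88.16 %.

88.16 %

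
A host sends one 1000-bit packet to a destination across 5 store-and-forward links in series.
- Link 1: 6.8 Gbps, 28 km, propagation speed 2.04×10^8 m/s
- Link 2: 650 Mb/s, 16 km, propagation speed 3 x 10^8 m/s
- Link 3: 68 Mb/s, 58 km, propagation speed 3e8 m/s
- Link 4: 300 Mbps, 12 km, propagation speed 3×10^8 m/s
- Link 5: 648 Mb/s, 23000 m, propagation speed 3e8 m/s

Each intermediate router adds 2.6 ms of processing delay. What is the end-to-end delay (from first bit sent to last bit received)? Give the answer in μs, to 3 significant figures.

Transmission delays (L/R per hop): 0.147059, 1.53846, 14.7059, 3.33333, 1.54321 μs; sum = 21.2679 μs.
Propagation delays (d/s per hop): 137.255, 53.3333, 193.333, 40, 76.6667 μs; sum = 500.588 μs.
Processing at 4 router(s): 4 × 2.6 ms = 10400 μs.
End-to-end = 10900 μs.

10900 μs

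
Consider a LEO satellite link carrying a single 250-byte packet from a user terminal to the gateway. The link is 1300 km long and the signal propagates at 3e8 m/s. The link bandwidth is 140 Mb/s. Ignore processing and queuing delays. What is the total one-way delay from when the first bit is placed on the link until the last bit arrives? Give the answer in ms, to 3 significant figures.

4.35 ms

L = 250 × 8 = 2000 bits.
Transmission delay = L/R = 2000 / 140000000 = 0.0142857 ms.
Propagation delay = d/s = 1300000 m / 300000000 m/s = 4.33333 ms.
Total = 4.35 ms.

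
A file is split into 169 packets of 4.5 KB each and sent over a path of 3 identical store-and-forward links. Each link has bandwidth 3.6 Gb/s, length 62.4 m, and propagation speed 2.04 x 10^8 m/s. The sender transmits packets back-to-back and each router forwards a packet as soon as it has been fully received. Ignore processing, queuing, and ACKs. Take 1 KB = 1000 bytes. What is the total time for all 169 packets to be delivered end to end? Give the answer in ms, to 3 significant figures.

1.71 ms

Per-hop transmission t_tx = L/R = 36000/3600000000 = 0.01 ms.
Per-hop propagation t_prop = 62.4/204000000 = 0.000305882 ms.
Pipeline fill: first packet needs 3·t_tx to clear all hops; remaining 168 packets each add one t_tx.
Total = (3+169-1)·t_tx + 3·t_prop = 171·0.01 + 3·0.000305882 = 1.71 ms.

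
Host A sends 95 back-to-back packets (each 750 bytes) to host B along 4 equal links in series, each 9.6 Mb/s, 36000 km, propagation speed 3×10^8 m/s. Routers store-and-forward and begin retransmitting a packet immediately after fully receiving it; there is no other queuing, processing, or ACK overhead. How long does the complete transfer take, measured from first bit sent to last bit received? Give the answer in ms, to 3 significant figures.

541 ms

Per-hop transmission t_tx = L/R = 6000/9600000 = 0.625 ms.
Per-hop propagation t_prop = 36000000/300000000 = 120 ms.
Pipeline fill: first packet needs 4·t_tx to clear all hops; remaining 94 packets each add one t_tx.
Total = (4+95-1)·t_tx + 4·t_prop = 98·0.625 + 4·120 = 541 ms.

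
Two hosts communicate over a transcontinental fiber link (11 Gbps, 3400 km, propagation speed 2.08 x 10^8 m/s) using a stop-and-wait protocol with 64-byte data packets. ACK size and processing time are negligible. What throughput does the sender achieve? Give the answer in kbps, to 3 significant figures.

15.7 kbps

t_tx = L/R = 512/11000000000 = 4.65455e-08 s.
t_prop = 3400000/208000000 = 0.0163462 s; RTT = 0.0326923 s.
Cycle = t_tx + RTT = 0.0326924 s.
Throughput = L / cycle = 512 / 0.0326924 = 15.7 kbps.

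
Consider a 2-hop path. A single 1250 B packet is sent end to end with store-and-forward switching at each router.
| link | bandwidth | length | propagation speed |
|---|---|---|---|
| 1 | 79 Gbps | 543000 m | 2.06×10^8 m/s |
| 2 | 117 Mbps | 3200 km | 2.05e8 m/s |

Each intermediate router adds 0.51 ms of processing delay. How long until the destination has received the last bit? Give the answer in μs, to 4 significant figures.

L = 1250 × 8 = 10000 bits.
Transmission delays (L/R per hop): 0.126582, 85.4701 μs; sum = 85.5967 μs.
Propagation delays (d/s per hop): 2635.92, 15609.8 μs; sum = 18245.7 μs.
Processing at 1 router(s): 1 × 0.51 ms = 510 μs.
End-to-end = 18840 μs.

18840 μs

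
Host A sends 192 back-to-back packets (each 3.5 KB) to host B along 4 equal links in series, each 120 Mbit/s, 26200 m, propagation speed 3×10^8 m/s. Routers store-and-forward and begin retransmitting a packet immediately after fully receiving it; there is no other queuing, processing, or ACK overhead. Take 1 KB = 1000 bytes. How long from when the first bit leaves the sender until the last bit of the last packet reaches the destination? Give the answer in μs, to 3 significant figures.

45800 μs

Per-hop transmission t_tx = L/R = 28000/120000000 = 233.333 μs.
Per-hop propagation t_prop = 26200/300000000 = 87.3333 μs.
Pipeline fill: first packet needs 4·t_tx to clear all hops; remaining 191 packets each add one t_tx.
Total = (4+192-1)·t_tx + 4·t_prop = 195·233.333 + 4·87.3333 = 45800 μs.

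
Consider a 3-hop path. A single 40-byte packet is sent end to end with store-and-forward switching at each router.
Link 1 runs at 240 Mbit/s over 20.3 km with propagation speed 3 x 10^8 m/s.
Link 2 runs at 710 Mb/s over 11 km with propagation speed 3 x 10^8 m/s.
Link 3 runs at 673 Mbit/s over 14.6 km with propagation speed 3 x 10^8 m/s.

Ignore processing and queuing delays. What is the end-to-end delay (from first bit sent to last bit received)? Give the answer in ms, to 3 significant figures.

L = 40 × 8 = 320 bits.
Transmission delays (L/R per hop): 0.00133333, 0.000450704, 0.000475483 ms; sum = 0.00225952 ms.
Propagation delays (d/s per hop): 0.0676667, 0.0366667, 0.0486667 ms; sum = 0.153 ms.
End-to-end = 0.155 ms.

0.155 ms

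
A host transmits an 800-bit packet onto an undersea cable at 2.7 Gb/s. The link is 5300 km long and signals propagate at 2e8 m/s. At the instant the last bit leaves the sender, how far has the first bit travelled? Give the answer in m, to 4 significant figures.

59.26 m

t_tx = L/R = 800/2700000000 = 2.96296e-07 s.
Distance = s × t_tx = 200000000 × 2.96296e-07 = 59.26 m.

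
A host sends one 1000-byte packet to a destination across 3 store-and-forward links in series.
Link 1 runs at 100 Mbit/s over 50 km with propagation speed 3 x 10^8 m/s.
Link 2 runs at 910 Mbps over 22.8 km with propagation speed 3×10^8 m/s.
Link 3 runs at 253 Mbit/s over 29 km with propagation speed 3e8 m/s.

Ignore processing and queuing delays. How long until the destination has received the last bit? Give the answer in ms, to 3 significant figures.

0.460 ms

L = 1000 × 8 = 8000 bits.
Transmission delays (L/R per hop): 0.08, 0.00879121, 0.0316206 ms; sum = 0.120412 ms.
Propagation delays (d/s per hop): 0.166667, 0.076, 0.0966667 ms; sum = 0.339333 ms.
End-to-end = 0.460 ms.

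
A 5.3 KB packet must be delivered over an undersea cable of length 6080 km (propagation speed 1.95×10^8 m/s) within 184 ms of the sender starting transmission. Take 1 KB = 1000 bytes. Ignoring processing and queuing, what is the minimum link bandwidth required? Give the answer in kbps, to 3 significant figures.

277 kbps

L = 42400 bits.
Propagation delay = 6080000 / 195000000 = 31.1795 ms.
Transmission budget = 184 − 31.1795 = 152.821 ms.
R ≥ L / t_tx = 42400 bits / 0.152821 s = 277 kbps.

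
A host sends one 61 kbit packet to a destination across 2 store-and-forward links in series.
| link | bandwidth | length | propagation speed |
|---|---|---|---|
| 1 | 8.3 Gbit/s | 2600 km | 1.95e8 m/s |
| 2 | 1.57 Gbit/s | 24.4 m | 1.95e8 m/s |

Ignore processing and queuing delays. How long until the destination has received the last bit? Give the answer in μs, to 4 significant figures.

13380 μs

L = 61000 bits.
Transmission delays (L/R per hop): 7.3494, 38.8535 μs; sum = 46.2029 μs.
Propagation delays (d/s per hop): 13333.3, 0.125128 μs; sum = 13333.5 μs.
End-to-end = 13380 μs.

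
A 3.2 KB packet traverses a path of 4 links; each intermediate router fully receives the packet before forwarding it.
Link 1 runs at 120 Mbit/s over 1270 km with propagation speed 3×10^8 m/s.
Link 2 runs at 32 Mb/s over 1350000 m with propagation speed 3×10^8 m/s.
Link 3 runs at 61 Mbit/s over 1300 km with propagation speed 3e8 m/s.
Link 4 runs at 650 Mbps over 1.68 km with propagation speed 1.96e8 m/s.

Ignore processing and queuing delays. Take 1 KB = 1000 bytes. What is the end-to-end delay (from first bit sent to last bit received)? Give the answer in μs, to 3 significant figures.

14500 μs

L = 25600 bits.
Transmission delays (L/R per hop): 213.333, 800, 419.672, 39.3846 μs; sum = 1472.39 μs.
Propagation delays (d/s per hop): 4233.33, 4500, 4333.33, 8.57143 μs; sum = 13075.2 μs.
End-to-end = 14500 μs.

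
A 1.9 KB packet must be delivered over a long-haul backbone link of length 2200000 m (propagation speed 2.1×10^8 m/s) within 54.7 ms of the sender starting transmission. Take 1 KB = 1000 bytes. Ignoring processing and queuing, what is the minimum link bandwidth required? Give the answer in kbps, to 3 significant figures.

344 kbps

L = 15200 bits.
Propagation delay = 2200000 / 210000000 = 10.4762 ms.
Transmission budget = 54.7 − 10.4762 = 44.2238 ms.
R ≥ L / t_tx = 15200 bits / 0.0442238 s = 344 kbps.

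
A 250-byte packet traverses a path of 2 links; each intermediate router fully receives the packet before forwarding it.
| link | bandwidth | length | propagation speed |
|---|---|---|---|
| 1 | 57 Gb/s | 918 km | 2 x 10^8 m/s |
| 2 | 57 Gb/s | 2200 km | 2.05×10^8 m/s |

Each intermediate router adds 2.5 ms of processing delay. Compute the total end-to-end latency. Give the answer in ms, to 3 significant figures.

L = 250 × 8 = 2000 bits.
Transmission delay per hop = L/R = 2000/57000000000 = 3.50877e-05 ms; 2 hops → 7.01754e-05 ms.
Propagation delays (d/s per hop): 4.59, 10.7317 ms; sum = 15.3217 ms.
Processing at 1 router(s): 1 × 2.5 ms = 2.5 ms.
End-to-end = 17.8 ms.

17.8 ms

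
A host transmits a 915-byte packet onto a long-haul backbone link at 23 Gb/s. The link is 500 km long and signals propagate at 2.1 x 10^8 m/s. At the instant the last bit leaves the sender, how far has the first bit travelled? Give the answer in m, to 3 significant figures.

t_tx = L/R = 7320/23000000000 = 3.18261e-07 s.
Distance = s × t_tx = 210000000 × 3.18261e-07 = 66.8 m.

66.8 m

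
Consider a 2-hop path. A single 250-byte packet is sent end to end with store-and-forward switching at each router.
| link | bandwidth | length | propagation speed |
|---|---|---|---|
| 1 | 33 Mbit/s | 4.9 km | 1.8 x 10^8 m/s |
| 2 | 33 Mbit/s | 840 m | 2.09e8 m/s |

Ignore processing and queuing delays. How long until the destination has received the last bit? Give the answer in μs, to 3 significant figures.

152 μs

L = 250 × 8 = 2000 bits.
Transmission delay per hop = L/R = 2000/33000000 = 60.6061 μs; 2 hops → 121.212 μs.
Propagation delays (d/s per hop): 27.2222, 4.01914 μs; sum = 31.2414 μs.
End-to-end = 152 μs.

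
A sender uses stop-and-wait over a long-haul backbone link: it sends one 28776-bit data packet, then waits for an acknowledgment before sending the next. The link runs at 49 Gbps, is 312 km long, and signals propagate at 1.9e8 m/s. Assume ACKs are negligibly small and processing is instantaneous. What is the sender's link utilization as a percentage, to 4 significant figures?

0.01788 %

t_tx = L/R = 28776/49000000000 = 5.87265e-07 s.
t_prop = 312000/190000000 = 0.00164211 s; RTT = 0.00328421 s.
Cycle = t_tx + RTT = 0.0032848 s.
Utilization = t_tx / cycle = 5.87265e-07/0.0032848 = 0.01788 %.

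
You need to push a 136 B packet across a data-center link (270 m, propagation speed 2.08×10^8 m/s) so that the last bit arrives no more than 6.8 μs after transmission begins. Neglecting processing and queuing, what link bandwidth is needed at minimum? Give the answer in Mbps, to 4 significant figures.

L = 1088 bits.
Propagation delay = 270 / 208000000 = 1.29808 μs.
Transmission budget = 6.8 − 1.29808 = 5.50192 μs.
R ≥ L / t_tx = 1088 bits / 5.50192e-06 s = 197.7 Mbps.

197.7 Mbps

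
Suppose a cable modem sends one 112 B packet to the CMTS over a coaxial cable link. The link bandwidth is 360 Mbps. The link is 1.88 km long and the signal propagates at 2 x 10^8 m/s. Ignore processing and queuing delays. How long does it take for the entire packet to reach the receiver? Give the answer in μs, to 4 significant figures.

L = 112 × 8 = 896 bits.
Transmission delay = L/R = 896 / 360000000 = 2.48889 μs.
Propagation delay = d/s = 1880 m / 200000000 m/s = 9.4 μs.
Total = 11.89 μs.

11.89 μs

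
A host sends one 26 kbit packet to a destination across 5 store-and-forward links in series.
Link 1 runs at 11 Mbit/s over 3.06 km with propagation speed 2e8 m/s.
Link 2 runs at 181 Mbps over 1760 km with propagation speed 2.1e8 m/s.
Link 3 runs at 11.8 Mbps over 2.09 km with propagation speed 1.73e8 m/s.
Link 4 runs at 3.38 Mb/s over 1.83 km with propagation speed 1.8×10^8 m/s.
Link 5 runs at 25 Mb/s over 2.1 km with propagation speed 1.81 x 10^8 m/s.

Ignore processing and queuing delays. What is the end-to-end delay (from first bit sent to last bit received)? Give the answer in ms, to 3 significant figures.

L = 26000 bits.
Transmission delays (L/R per hop): 2.36364, 0.143646, 2.20339, 7.69231, 1.04 ms; sum = 13.443 ms.
Propagation delays (d/s per hop): 0.0153, 8.38095, 0.0120809, 0.0101667, 0.0116022 ms; sum = 8.4301 ms.
End-to-end = 21.9 ms.

21.9 ms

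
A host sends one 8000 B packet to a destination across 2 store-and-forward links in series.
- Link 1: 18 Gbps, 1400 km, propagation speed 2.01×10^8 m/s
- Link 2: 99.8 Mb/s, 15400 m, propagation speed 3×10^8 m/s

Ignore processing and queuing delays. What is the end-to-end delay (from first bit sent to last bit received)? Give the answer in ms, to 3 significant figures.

7.66 ms

L = 8000 × 8 = 64000 bits.
Transmission delays (L/R per hop): 0.00355556, 0.641283 ms; sum = 0.644838 ms.
Propagation delays (d/s per hop): 6.96517, 0.0513333 ms; sum = 7.01651 ms.
End-to-end = 7.66 ms.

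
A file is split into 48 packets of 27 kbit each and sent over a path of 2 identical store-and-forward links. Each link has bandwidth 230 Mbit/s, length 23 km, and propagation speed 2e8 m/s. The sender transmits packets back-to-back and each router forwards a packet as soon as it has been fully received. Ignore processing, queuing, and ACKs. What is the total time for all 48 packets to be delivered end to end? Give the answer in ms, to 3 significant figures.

5.98 ms

Per-hop transmission t_tx = L/R = 27000/230000000 = 0.117391 ms.
Per-hop propagation t_prop = 23000/200000000 = 0.115 ms.
Pipeline fill: first packet needs 2·t_tx to clear all hops; remaining 47 packets each add one t_tx.
Total = (2+48-1)·t_tx + 2·t_prop = 49·0.117391 + 2·0.115 = 5.98 ms.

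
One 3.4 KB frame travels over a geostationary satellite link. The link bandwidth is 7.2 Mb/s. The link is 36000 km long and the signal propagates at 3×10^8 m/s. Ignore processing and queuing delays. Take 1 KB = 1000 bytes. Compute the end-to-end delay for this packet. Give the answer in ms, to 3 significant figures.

124 ms

L = 27200 bits.
Transmission delay = L/R = 27200 / 7200000 = 3.77778 ms.
Propagation delay = d/s = 36000000 m / 300000000 m/s = 120 ms.
Total = 124 ms.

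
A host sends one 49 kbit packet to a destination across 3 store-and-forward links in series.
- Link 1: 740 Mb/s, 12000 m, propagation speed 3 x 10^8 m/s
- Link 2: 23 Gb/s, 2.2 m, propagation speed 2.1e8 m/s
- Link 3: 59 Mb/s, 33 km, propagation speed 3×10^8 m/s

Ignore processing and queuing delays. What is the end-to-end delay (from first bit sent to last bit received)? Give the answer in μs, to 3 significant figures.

L = 49000 bits.
Transmission delays (L/R per hop): 66.2162, 2.13043, 830.508 μs; sum = 898.855 μs.
Propagation delays (d/s per hop): 40, 0.0104762, 110 μs; sum = 150.01 μs.
End-to-end = 1050 μs.

1050 μs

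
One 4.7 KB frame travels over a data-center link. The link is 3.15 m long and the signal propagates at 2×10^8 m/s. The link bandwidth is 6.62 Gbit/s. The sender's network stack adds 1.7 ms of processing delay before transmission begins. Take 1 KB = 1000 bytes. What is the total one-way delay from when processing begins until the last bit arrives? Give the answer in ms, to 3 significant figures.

L = 37600 bits.
Transmission delay = L/R = 37600 / 6620000000 = 0.00567976 ms.
Propagation delay = d/s = 3.15 m / 200000000 m/s = 1.575e-05 ms.
Plus processing delay 1.7 ms = 1.7 ms.
Total = 1.71 ms.

1.71 ms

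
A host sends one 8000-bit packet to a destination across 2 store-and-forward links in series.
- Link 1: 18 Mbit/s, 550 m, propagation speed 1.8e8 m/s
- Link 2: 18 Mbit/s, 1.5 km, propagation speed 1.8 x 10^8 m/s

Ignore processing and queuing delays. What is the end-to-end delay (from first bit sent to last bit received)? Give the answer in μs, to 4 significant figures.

Transmission delay per hop = L/R = 8000/18000000 = 444.444 μs; 2 hops → 888.889 μs.
Propagation delays (d/s per hop): 3.05556, 8.33333 μs; sum = 11.3889 μs.
End-to-end = 900.3 μs.

900.3 μs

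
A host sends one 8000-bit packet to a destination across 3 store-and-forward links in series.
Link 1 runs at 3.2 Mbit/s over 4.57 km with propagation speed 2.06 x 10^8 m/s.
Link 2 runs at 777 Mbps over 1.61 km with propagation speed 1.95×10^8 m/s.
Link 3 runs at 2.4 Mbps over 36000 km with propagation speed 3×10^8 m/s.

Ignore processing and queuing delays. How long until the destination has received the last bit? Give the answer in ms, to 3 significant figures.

Transmission delays (L/R per hop): 2.5, 0.010296, 3.33333 ms; sum = 5.84363 ms.
Propagation delays (d/s per hop): 0.0221845, 0.00825641, 120 ms; sum = 120.03 ms.
End-to-end = 126 ms.

126 ms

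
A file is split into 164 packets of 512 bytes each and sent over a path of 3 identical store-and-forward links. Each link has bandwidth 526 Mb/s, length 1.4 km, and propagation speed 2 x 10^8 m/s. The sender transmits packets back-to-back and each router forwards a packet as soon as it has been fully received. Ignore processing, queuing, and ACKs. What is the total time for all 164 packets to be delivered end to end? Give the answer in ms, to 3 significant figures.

1.31 ms

Per-hop transmission t_tx = L/R = 4096/526000000 = 0.00778707 ms.
Per-hop propagation t_prop = 1400/200000000 = 0.007 ms.
Pipeline fill: first packet needs 3·t_tx to clear all hops; remaining 163 packets each add one t_tx.
Total = (3+164-1)·t_tx + 3·t_prop = 166·0.00778707 + 3·0.007 = 1.31 ms.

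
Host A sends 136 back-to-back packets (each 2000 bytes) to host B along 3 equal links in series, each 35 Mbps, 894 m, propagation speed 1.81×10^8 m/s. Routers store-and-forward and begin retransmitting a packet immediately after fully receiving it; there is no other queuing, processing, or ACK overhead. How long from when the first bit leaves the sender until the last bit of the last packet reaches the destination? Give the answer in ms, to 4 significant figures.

Per-hop transmission t_tx = L/R = 16000/35000000 = 0.457143 ms.
Per-hop propagation t_prop = 894/181000000 = 0.00493923 ms.
Pipeline fill: first packet needs 3·t_tx to clear all hops; remaining 135 packets each add one t_tx.
Total = (3+136-1)·t_tx + 3·t_prop = 138·0.457143 + 3·0.00493923 = 63.10 ms.

63.10 ms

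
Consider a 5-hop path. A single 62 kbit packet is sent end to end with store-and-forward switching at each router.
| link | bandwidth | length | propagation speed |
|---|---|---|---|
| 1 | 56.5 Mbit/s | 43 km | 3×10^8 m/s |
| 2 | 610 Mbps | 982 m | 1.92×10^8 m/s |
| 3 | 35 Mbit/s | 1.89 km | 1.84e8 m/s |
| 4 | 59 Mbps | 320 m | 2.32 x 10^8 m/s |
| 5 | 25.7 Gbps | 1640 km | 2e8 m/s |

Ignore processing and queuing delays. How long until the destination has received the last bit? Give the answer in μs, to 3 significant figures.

12400 μs

L = 62000 bits.
Transmission delays (L/R per hop): 1097.35, 101.639, 1771.43, 1050.85, 2.41245 μs; sum = 4023.67 μs.
Propagation delays (d/s per hop): 143.333, 5.11458, 10.2717, 1.37931, 8200 μs; sum = 8360.1 μs.
End-to-end = 12400 μs.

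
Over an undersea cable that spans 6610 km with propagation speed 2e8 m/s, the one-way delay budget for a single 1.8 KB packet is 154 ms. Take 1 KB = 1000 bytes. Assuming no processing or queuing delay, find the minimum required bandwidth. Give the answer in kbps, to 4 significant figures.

119.1 kbps

L = 14400 bits.
Propagation delay = 6610000 / 200000000 = 33.05 ms.
Transmission budget = 154 − 33.05 = 120.95 ms.
R ≥ L / t_tx = 14400 bits / 0.12095 s = 119.1 kbps.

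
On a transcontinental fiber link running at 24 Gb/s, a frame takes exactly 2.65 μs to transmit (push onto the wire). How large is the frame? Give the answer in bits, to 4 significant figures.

L = R × t_tx = 24000000000 b/s × 2.65e-06 s = 63600 bits.

63600 bits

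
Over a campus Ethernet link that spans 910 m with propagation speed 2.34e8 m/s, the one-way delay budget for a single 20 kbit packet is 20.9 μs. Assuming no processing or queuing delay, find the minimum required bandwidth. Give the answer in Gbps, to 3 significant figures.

1.18 Gbps

Propagation delay = 910 / 234000000 = 3.88889 μs.
Transmission budget = 20.9 − 3.88889 = 17.0111 μs.
R ≥ L / t_tx = 20000 bits / 1.70111e-05 s = 1.18 Gbps.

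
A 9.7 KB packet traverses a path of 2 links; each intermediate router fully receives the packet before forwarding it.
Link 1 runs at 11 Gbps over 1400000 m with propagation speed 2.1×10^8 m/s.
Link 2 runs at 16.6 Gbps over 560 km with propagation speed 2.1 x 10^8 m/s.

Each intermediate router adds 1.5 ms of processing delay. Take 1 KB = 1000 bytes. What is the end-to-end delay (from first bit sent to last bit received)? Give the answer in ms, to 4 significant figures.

10.85 ms

L = 77600 bits.
Transmission delays (L/R per hop): 0.00705455, 0.0046747 ms; sum = 0.0117292 ms.
Propagation delays (d/s per hop): 6.66667, 2.66667 ms; sum = 9.33333 ms.
Processing at 1 router(s): 1 × 1.5 ms = 1.5 ms.
End-to-end = 10.85 ms.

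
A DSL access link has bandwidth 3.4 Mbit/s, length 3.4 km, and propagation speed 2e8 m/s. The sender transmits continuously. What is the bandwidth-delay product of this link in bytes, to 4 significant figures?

Propagation delay = 3400 / 200000000 = 1.7e-05 s.
BDP = R × t_prop = 3400000 × 1.7e-05 = 57.8 bits.
In bytes: 57.8/8 = 7.225 bytes.

7.225 bytes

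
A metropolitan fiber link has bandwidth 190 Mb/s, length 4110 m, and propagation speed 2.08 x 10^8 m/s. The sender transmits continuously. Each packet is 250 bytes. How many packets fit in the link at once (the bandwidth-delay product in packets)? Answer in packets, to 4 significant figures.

Propagation delay = 4110 / 208000000 = 1.97596e-05 s.
BDP = R × t_prop = 190000000 × 1.97596e-05 = 3754.33 bits.
In packets of 2000 bits: 1.877 packets.

1.877 packets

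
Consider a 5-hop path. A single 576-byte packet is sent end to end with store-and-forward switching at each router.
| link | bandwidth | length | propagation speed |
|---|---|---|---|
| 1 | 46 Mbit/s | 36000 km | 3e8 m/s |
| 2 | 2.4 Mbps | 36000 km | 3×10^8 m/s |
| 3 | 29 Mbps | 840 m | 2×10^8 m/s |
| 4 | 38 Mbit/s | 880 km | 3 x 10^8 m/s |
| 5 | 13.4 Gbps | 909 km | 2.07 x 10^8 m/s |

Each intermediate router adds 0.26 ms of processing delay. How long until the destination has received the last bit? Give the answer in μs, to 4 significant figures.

250700 μs

L = 576 × 8 = 4608 bits.
Transmission delays (L/R per hop): 100.174, 1920, 158.897, 121.263, 0.343881 μs; sum = 2300.68 μs.
Propagation delays (d/s per hop): 120000, 120000, 4.2, 2933.33, 4391.3 μs; sum = 247329 μs.
Processing at 4 router(s): 4 × 0.26 ms = 1040 μs.
End-to-end = 250700 μs.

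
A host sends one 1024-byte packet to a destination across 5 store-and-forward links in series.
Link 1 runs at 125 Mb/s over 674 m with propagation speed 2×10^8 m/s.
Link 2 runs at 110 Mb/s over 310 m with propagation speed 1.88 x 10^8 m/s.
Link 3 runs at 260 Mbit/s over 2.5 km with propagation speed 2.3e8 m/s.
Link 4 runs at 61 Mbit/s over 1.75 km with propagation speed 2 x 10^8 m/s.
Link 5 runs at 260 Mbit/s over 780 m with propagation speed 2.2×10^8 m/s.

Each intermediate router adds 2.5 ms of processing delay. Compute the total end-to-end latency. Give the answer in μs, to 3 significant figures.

10400 μs

L = 1024 × 8 = 8192 bits.
Transmission delays (L/R per hop): 65.536, 74.4727, 31.5077, 134.295, 31.5077 μs; sum = 337.319 μs.
Propagation delays (d/s per hop): 3.37, 1.64894, 10.8696, 8.75, 3.54545 μs; sum = 28.184 μs.
Processing at 4 router(s): 4 × 2.5 ms = 10000 μs.
End-to-end = 10400 μs.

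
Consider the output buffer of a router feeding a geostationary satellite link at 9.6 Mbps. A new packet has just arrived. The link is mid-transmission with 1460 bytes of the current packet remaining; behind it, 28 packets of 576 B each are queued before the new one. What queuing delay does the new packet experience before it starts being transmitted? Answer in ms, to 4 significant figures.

Each queued packet: L/R = 4608/9600000 = 0.48 ms.
28 queued → 13.44 ms.
Plus remaining 11680 bits of current packet: 1.21667 ms.
Queuing delay = 14.66 ms.

14.66 ms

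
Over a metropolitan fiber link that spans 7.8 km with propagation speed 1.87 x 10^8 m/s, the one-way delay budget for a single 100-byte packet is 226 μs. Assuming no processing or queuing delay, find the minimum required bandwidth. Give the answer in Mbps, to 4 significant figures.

4.341 Mbps

L = 800 bits.
Propagation delay = 7800 / 187000000 = 41.7112 μs.
Transmission budget = 226 − 41.7112 = 184.289 μs.
R ≥ L / t_tx = 800 bits / 0.000184289 s = 4.341 Mbps.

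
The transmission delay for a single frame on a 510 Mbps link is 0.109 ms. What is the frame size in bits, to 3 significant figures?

L = R × t_tx = 510000000 b/s × 0.000109 s = 55590 bits.

55600 bits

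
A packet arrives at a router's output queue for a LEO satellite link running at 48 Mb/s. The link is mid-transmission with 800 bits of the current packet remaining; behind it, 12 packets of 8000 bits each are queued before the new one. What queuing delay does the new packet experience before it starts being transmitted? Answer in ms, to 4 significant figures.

2.017 ms

Each queued packet: L/R = 8000/48000000 = 0.166667 ms.
12 queued → 2 ms.
Plus remaining 800 bits of current packet: 0.0166667 ms.
Queuing delay = 2.017 ms.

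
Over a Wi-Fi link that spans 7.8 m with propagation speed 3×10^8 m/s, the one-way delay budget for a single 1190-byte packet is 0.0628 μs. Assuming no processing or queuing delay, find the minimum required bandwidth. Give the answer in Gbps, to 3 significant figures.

L = 9520 bits.
Propagation delay = 7.8 / 300000000 = 0.026 μs.
Transmission budget = 0.0628 − 0.026 = 0.0368 μs.
R ≥ L / t_tx = 9520 bits / 3.68e-08 s = 259 Gbps.

259 Gbps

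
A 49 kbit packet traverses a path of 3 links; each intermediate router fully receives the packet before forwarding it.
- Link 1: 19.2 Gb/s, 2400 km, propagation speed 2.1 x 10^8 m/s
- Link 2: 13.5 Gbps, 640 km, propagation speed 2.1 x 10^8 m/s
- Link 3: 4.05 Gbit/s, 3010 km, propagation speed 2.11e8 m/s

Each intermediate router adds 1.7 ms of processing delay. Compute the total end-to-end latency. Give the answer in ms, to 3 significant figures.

L = 49000 bits.
Transmission delays (L/R per hop): 0.00255208, 0.00362963, 0.0120988 ms; sum = 0.0182805 ms.
Propagation delays (d/s per hop): 11.4286, 3.04762, 14.2654 ms; sum = 28.7416 ms.
Processing at 2 router(s): 2 × 1.7 ms = 3.4 ms.
End-to-end = 32.2 ms.

32.2 ms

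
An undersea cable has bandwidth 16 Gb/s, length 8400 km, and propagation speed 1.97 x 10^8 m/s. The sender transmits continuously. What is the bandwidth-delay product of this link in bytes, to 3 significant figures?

85300000 bytes

Propagation delay = 8400000 / 197000000 = 0.0426396 s.
BDP = R × t_prop = 16000000000 × 0.0426396 = 682234000 bits.
In bytes: 682234000/8 = 85300000 bytes.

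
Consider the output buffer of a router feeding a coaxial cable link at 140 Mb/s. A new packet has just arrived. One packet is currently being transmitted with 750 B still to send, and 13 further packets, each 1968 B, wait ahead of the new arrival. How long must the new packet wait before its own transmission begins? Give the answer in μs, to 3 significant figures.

1500 μs

Each queued packet: L/R = 15744/140000000 = 112.457 μs.
13 queued → 1461.94 μs.
Plus remaining 6000 bits of current packet: 42.8571 μs.
Queuing delay = 1500 μs.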